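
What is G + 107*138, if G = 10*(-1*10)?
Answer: 14666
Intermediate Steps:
G = -100 (G = 10*(-10) = -100)
G + 107*138 = -100 + 107*138 = -100 + 14766 = 14666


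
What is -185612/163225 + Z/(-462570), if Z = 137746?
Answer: -10834213369/7550298825 ≈ -1.4349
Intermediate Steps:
-185612/163225 + Z/(-462570) = -185612/163225 + 137746/(-462570) = -185612*1/163225 + 137746*(-1/462570) = -185612/163225 - 68873/231285 = -10834213369/7550298825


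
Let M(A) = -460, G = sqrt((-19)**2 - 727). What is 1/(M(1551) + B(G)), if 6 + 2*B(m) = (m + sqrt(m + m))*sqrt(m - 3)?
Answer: 2/(-926 + I*sqrt(366)*sqrt(-3 + I*sqrt(366)) + 2**(3/4)*183**(1/4)*sqrt(I)*sqrt(-3 + I*sqrt(366))) ≈ -0.0020023 - 0.00016522*I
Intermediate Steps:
G = I*sqrt(366) (G = sqrt(361 - 727) = sqrt(-366) = I*sqrt(366) ≈ 19.131*I)
B(m) = -3 + sqrt(-3 + m)*(m + sqrt(2)*sqrt(m))/2 (B(m) = -3 + ((m + sqrt(m + m))*sqrt(m - 3))/2 = -3 + ((m + sqrt(2*m))*sqrt(-3 + m))/2 = -3 + ((m + sqrt(2)*sqrt(m))*sqrt(-3 + m))/2 = -3 + (sqrt(-3 + m)*(m + sqrt(2)*sqrt(m)))/2 = -3 + sqrt(-3 + m)*(m + sqrt(2)*sqrt(m))/2)
1/(M(1551) + B(G)) = 1/(-460 + (-3 + (I*sqrt(366))*sqrt(-3 + I*sqrt(366))/2 + sqrt(2)*sqrt(I*sqrt(366))*sqrt(-3 + I*sqrt(366))/2)) = 1/(-460 + (-3 + I*sqrt(366)*sqrt(-3 + I*sqrt(366))/2 + sqrt(2)*(366**(1/4)*sqrt(I))*sqrt(-3 + I*sqrt(366))/2)) = 1/(-460 + (-3 + I*sqrt(366)*sqrt(-3 + I*sqrt(366))/2 + 2**(3/4)*183**(1/4)*sqrt(I)*sqrt(-3 + I*sqrt(366))/2)) = 1/(-463 + I*sqrt(366)*sqrt(-3 + I*sqrt(366))/2 + 2**(3/4)*183**(1/4)*sqrt(I)*sqrt(-3 + I*sqrt(366))/2)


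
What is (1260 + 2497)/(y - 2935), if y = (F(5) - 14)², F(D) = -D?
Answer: -289/198 ≈ -1.4596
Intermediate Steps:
y = 361 (y = (-1*5 - 14)² = (-5 - 14)² = (-19)² = 361)
(1260 + 2497)/(y - 2935) = (1260 + 2497)/(361 - 2935) = 3757/(-2574) = 3757*(-1/2574) = -289/198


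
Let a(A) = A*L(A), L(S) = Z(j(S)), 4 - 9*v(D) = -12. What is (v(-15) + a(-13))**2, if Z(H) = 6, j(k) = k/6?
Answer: 470596/81 ≈ 5809.8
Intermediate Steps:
v(D) = 16/9 (v(D) = 4/9 - 1/9*(-12) = 4/9 + 4/3 = 16/9)
j(k) = k/6 (j(k) = k*(1/6) = k/6)
L(S) = 6
a(A) = 6*A (a(A) = A*6 = 6*A)
(v(-15) + a(-13))**2 = (16/9 + 6*(-13))**2 = (16/9 - 78)**2 = (-686/9)**2 = 470596/81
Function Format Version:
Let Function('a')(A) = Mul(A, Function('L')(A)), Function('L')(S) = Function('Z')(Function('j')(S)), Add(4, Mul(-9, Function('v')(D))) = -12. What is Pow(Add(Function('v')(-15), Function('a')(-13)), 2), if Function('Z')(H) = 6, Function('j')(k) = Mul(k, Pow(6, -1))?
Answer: Rational(470596, 81) ≈ 5809.8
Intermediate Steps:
Function('v')(D) = Rational(16, 9) (Function('v')(D) = Add(Rational(4, 9), Mul(Rational(-1, 9), -12)) = Add(Rational(4, 9), Rational(4, 3)) = Rational(16, 9))
Function('j')(k) = Mul(Rational(1, 6), k) (Function('j')(k) = Mul(k, Rational(1, 6)) = Mul(Rational(1, 6), k))
Function('L')(S) = 6
Function('a')(A) = Mul(6, A) (Function('a')(A) = Mul(A, 6) = Mul(6, A))
Pow(Add(Function('v')(-15), Function('a')(-13)), 2) = Pow(Add(Rational(16, 9), Mul(6, -13)), 2) = Pow(Add(Rational(16, 9), -78), 2) = Pow(Rational(-686, 9), 2) = Rational(470596, 81)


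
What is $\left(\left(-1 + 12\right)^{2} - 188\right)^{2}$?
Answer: $4489$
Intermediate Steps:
$\left(\left(-1 + 12\right)^{2} - 188\right)^{2} = \left(11^{2} - 188\right)^{2} = \left(121 - 188\right)^{2} = \left(-67\right)^{2} = 4489$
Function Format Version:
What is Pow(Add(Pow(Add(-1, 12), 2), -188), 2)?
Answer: 4489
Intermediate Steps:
Pow(Add(Pow(Add(-1, 12), 2), -188), 2) = Pow(Add(Pow(11, 2), -188), 2) = Pow(Add(121, -188), 2) = Pow(-67, 2) = 4489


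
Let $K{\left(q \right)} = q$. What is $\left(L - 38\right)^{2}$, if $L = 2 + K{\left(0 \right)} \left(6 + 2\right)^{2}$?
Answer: $1296$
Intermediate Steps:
$L = 2$ ($L = 2 + 0 \left(6 + 2\right)^{2} = 2 + 0 \cdot 8^{2} = 2 + 0 \cdot 64 = 2 + 0 = 2$)
$\left(L - 38\right)^{2} = \left(2 - 38\right)^{2} = \left(-36\right)^{2} = 1296$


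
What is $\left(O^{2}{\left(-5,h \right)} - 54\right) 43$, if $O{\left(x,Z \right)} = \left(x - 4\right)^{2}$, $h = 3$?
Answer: $279801$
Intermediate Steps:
$O{\left(x,Z \right)} = \left(-4 + x\right)^{2}$
$\left(O^{2}{\left(-5,h \right)} - 54\right) 43 = \left(\left(\left(-4 - 5\right)^{2}\right)^{2} - 54\right) 43 = \left(\left(\left(-9\right)^{2}\right)^{2} - 54\right) 43 = \left(81^{2} - 54\right) 43 = \left(6561 - 54\right) 43 = 6507 \cdot 43 = 279801$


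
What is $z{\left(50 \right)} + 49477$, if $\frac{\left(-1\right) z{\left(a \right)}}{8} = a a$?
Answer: $29477$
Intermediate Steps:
$z{\left(a \right)} = - 8 a^{2}$ ($z{\left(a \right)} = - 8 a a = - 8 a^{2}$)
$z{\left(50 \right)} + 49477 = - 8 \cdot 50^{2} + 49477 = \left(-8\right) 2500 + 49477 = -20000 + 49477 = 29477$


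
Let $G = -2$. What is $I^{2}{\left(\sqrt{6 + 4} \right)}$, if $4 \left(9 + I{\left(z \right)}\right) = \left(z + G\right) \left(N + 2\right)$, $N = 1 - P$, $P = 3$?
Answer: $81$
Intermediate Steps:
$N = -2$ ($N = 1 - 3 = -2$)
$I{\left(z \right)} = -9$ ($I{\left(z \right)} = -9 + \frac{\left(z - 2\right) \left(-2 + 2\right)}{4} = -9 + \frac{\left(-2 + z\right) 0}{4} = -9 + \frac{1}{4} \cdot 0 = -9 + 0 = -9$)
$I^{2}{\left(\sqrt{6 + 4} \right)} = \left(-9\right)^{2} = 81$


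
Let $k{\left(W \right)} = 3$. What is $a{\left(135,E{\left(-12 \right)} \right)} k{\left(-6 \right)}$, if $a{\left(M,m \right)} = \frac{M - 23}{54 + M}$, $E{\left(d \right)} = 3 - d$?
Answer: $\frac{16}{9} \approx 1.7778$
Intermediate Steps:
$a{\left(M,m \right)} = \frac{-23 + M}{54 + M}$
$a{\left(135,E{\left(-12 \right)} \right)} k{\left(-6 \right)} = \frac{-23 + 135}{54 + 135} \cdot 3 = \frac{1}{189} \cdot 112 \cdot 3 = \frac{16}{27} \cdot 3 = \frac{16}{9}$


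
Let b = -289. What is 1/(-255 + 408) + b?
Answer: -44216/153 ≈ -288.99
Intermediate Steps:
1/(-255 + 408) + b = 1/(-255 + 408) - 289 = 1/153 - 289 = -44216/153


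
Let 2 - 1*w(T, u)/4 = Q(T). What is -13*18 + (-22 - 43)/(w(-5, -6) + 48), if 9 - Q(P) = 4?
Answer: -8489/36 ≈ -235.81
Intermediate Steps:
Q(P) = 5 (Q(P) = 9 - 1*4 = 9 - 4 = 5)
w(T, u) = -12 (w(T, u) = 8 - 4*5 = 8 - 20 = -12)
-13*18 + (-22 - 43)/(w(-5, -6) + 48) = -13*18 + (-22 - 43)/(-12 + 48) = -234 - 65/36 = -8489/36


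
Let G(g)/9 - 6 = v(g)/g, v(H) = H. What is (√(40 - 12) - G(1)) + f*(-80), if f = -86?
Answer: 6817 + 2*√7 ≈ 6822.3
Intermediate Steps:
G(g) = 63 (G(g) = 54 + 9*(g/g) = 54 + 9*1 = 54 + 9 = 63)
(√(40 - 12) - G(1)) + f*(-80) = (√(40 - 12) - 1*63) - 86*(-80) = (√28 - 63) + 6880 = (2*√7 - 63) + 6880 = (-63 + 2*√7) + 6880 = 6817 + 2*√7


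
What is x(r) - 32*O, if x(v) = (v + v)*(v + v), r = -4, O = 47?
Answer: -1440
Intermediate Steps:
x(v) = 4*v² (x(v) = (2*v)*(2*v) = 4*v²)
x(r) - 32*O = 4*(-4)² - 32*47 = 4*16 - 1504 = 64 - 1504 = -1440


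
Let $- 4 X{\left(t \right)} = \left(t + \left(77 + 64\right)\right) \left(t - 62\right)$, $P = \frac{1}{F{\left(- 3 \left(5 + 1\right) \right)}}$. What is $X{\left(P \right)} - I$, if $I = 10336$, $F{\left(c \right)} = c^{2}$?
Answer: $- \frac{3422453149}{419904} \approx -8150.6$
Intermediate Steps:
$P = \frac{1}{324}$ ($P = \frac{1}{\left(- 3 \left(5 + 1\right)\right)^{2}} = \frac{1}{\left(\left(-3\right) 6\right)^{2}} = \frac{1}{\left(-18\right)^{2}} = \frac{1}{324} \approx 0.0030864$)
$X{\left(t \right)} = - \frac{\left(-62 + t\right) \left(141 + t\right)}{4}$ ($X{\left(t \right)} = - \frac{\left(t + \left(77 + 64\right)\right) \left(t - 62\right)}{4} = - \frac{\left(t + 141\right) \left(-62 + t\right)}{4} = - \frac{\left(141 + t\right) \left(-62 + t\right)}{4} = - \frac{\left(-62 + t\right) \left(141 + t\right)}{4}$)
$X{\left(P \right)} - I = \left(\frac{4371}{2} - \frac{79}{1296} - \frac{1}{4 \cdot 104976}\right) - 10336 = \left(\frac{4371}{2} - \frac{79}{1296} - \frac{1}{419904}\right) - 10336 = \frac{917674595}{419904} - 10336 = - \frac{3422453149}{419904}$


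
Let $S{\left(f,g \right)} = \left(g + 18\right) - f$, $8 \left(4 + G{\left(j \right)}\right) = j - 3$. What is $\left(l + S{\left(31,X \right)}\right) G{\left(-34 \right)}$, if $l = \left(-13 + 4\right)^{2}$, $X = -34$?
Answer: $- \frac{1173}{4} \approx -293.25$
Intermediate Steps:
$G{\left(j \right)} = - \frac{35}{8} + \frac{j}{8}$ ($G{\left(j \right)} = -4 + \frac{j - 3}{8} = -4 + \frac{-3 + j}{8} = -4 + \left(- \frac{3}{8} + \frac{j}{8}\right) = - \frac{35}{8} + \frac{j}{8}$)
$l = 81$ ($l = \left(-9\right)^{2} = 81$)
$S{\left(f,g \right)} = 18 + g - f$ ($S{\left(f,g \right)} = \left(18 + g\right) - f = 18 + g - f$)
$\left(l + S{\left(31,X \right)}\right) G{\left(-34 \right)} = \left(81 - 47\right) \left(- \frac{35}{8} + \frac{1}{8} \left(-34\right)\right) = \left(81 - 47\right) \left(- \frac{35}{8} - \frac{17}{4}\right) = \left(81 - 47\right) \left(- \frac{69}{8}\right) = 34 \left(- \frac{69}{8}\right) = - \frac{1173}{4}$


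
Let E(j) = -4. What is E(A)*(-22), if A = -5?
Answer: 88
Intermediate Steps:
E(A)*(-22) = -4*(-22) = 88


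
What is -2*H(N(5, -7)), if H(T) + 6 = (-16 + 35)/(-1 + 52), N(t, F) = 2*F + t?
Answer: 574/51 ≈ 11.255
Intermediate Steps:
N(t, F) = t + 2*F
H(T) = -287/51 (H(T) = -6 + (-16 + 35)/(-1 + 52) = -6 + 19/51 = -287/51)
-2*H(N(5, -7)) = -2*(-287)/51 = -1*(-574/51) = 574/51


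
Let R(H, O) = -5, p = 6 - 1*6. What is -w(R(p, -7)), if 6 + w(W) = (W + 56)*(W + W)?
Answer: 516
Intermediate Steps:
p = 0 (p = 6 - 6 = 0)
w(W) = -6 + 2*W*(56 + W) (w(W) = -6 + (W + 56)*(W + W) = -6 + (56 + W)*(2*W) = -6 + 2*W*(56 + W))
-w(R(p, -7)) = -(-6 + 2*(-5)² + 112*(-5)) = -(-6 + 2*25 - 560) = -(-6 + 50 - 560) = -1*(-516) = 516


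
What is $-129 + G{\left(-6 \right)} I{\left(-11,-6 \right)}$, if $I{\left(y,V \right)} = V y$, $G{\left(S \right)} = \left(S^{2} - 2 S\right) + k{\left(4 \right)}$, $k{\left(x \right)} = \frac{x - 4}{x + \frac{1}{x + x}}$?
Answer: $3039$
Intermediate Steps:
$k{\left(x \right)} = \frac{-4 + x}{x + \frac{1}{2 x}}$
$G{\left(S \right)} = S^{2} - 2 S$ ($G{\left(S \right)} = \left(S^{2} - 2 S\right) + 2 \cdot 4 \frac{1}{1 + 2 \cdot 4^{2}} \left(-4 + 4\right) = \left(S^{2} - 2 S\right) + 2 \cdot 4 \frac{1}{1 + 2 \cdot 16} \cdot 0 = \left(S^{2} - 2 S\right) + 2 \cdot 4 \frac{1}{1 + 32} \cdot 0 = \left(S^{2} - 2 S\right) + 2 \cdot 4 \cdot \frac{1}{33} \cdot 0 = \left(S^{2} - 2 S\right) + 0 = S^{2} - 2 S$)
$-129 + G{\left(-6 \right)} I{\left(-11,-6 \right)} = -129 + - 6 \left(-2 - 6\right) \left(\left(-6\right) \left(-11\right)\right) = -129 + \left(-6\right) \left(-8\right) 66 = -129 + 48 \cdot 66 = -129 + 3168 = 3039$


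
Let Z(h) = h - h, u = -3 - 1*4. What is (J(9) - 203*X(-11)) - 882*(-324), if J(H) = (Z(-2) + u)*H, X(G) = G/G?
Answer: 285502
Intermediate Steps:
u = -7 (u = -3 - 4 = -7)
X(G) = 1
Z(h) = 0
J(H) = -7*H (J(H) = (0 - 7)*H = -7*H)
(J(9) - 203*X(-11)) - 882*(-324) = (-7*9 - 203*1) - 882*(-324) = (-63 - 203) - 1*(-285768) = -266 + 285768 = 285502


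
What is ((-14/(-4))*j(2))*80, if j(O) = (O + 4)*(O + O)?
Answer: 6720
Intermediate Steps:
j(O) = 2*O*(4 + O) (j(O) = (4 + O)*(2*O) = 2*O*(4 + O))
((-14/(-4))*j(2))*80 = ((-14/(-4))*(2*2*(4 + 2)))*80 = ((-14*(-1)/4)*(2*2*6))*80 = (-7*(-1/2)*24)*80 = ((7/2)*24)*80 = 84*80 = 6720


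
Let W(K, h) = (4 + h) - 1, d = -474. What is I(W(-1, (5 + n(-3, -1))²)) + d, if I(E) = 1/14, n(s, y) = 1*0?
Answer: -6635/14 ≈ -473.93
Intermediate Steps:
n(s, y) = 0
W(K, h) = 3 + h
I(E) = 1/14
I(W(-1, (5 + n(-3, -1))²)) + d = 1/14 - 474 = -6635/14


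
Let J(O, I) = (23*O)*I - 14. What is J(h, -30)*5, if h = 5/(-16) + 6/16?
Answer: -2285/8 ≈ -285.63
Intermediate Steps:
h = 1/16 (h = 5*(-1/16) + 6*(1/16) = -5/16 + 3/8 = 1/16 ≈ 0.062500)
J(O, I) = -14 + 23*I*O (J(O, I) = 23*I*O - 14 = -14 + 23*I*O)
J(h, -30)*5 = (-14 + 23*(-30)*(1/16))*5 = (-14 - 345/8)*5 = -457/8*5 = -2285/8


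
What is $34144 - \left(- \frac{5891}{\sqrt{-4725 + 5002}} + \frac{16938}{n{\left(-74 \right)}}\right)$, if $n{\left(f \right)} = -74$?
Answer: $\frac{1271797}{37} + \frac{5891 \sqrt{277}}{277} \approx 34727.0$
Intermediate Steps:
$34144 - \left(- \frac{5891}{\sqrt{-4725 + 5002}} + \frac{16938}{n{\left(-74 \right)}}\right) = 34144 - \left(- \frac{5891}{\sqrt{-4725 + 5002}} + \frac{16938}{-74}\right) = 34144 - \left(- \frac{5891}{\sqrt{277}} + 16938 \left(- \frac{1}{74}\right)\right) = 34144 - \left(- 5891 \frac{\sqrt{277}}{277} - \frac{8469}{37}\right) = 34144 - \left(- \frac{5891 \sqrt{277}}{277} - \frac{8469}{37}\right) = 34144 - \left(- \frac{8469}{37} - \frac{5891 \sqrt{277}}{277}\right) = 34144 + \left(\frac{8469}{37} + \frac{5891 \sqrt{277}}{277}\right) = \frac{1271797}{37} + \frac{5891 \sqrt{277}}{277}$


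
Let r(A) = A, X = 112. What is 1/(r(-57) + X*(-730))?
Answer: -1/81817 ≈ -1.2222e-5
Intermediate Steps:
1/(r(-57) + X*(-730)) = 1/(-57 + 112*(-730)) = 1/(-57 - 81760) = 1/(-81817) = -1/81817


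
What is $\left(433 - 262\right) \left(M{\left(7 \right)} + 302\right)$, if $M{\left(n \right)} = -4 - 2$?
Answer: $50616$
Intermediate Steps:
$M{\left(n \right)} = -6$
$\left(433 - 262\right) \left(M{\left(7 \right)} + 302\right) = \left(433 - 262\right) \left(-6 + 302\right) = 171 \cdot 296 = 50616$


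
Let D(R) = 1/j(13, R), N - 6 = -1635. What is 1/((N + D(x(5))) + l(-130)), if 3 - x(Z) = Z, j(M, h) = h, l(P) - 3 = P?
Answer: -2/3513 ≈ -0.00056931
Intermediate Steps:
N = -1629 (N = 6 - 1635 = -1629)
l(P) = 3 + P
x(Z) = 3 - Z
D(R) = 1/R
1/((N + D(x(5))) + l(-130)) = 1/((-1629 + 1/(3 - 1*5)) + (3 - 130)) = 1/((-1629 + 1/(3 - 5)) - 127) = 1/((-1629 + 1/(-2)) - 127) = 1/((-1629 - 1/2) - 127) = 1/(-3259/2 - 127) = 1/(-3513/2) = -2/3513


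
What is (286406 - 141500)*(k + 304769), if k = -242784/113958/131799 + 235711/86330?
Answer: 530219832577932933670899/12005905459795 ≈ 4.4163e+10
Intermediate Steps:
k = 65560227679473/24011810919590 (k = -242784*1/113958*(1/131799) + 235711*(1/86330) = -13488/6331*1/131799 + 235711/86330 = -4496/278139823 + 235711/86330 = 65560227679473/24011810919590 ≈ 2.7303)
(286406 - 141500)*(k + 304769) = (286406 - 141500)*(65560227679473/24011810919590 + 304769) = 144906*(7318121162380204183/24011810919590) = 530219832577932933670899/12005905459795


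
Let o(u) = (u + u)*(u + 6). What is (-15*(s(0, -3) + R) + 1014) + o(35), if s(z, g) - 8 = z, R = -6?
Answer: 3854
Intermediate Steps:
s(z, g) = 8 + z
o(u) = 2*u*(6 + u) (o(u) = (2*u)*(6 + u) = 2*u*(6 + u))
(-15*(s(0, -3) + R) + 1014) + o(35) = (-15*((8 + 0) - 6) + 1014) + 2*35*(6 + 35) = (-15*(8 - 6) + 1014) + 2*35*41 = (-15*2 + 1014) + 2870 = (-30 + 1014) + 2870 = 984 + 2870 = 3854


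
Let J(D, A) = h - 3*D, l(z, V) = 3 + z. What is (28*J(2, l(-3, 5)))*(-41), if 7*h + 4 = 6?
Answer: 6560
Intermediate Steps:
h = 2/7 (h = -4/7 + (⅐)*6 = -4/7 + 6/7 = 2/7 ≈ 0.28571)
J(D, A) = 2/7 - 3*D
(28*J(2, l(-3, 5)))*(-41) = (28*(2/7 - 3*2))*(-41) = (28*(2/7 - 6))*(-41) = (28*(-40/7))*(-41) = -160*(-41) = 6560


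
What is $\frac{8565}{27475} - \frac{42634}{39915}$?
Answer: $- \frac{33179887}{43866585} \approx -0.75638$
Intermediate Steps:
$\frac{8565}{27475} - \frac{42634}{39915} = 8565 \cdot \frac{1}{27475} - \frac{42634}{39915} = \frac{1713}{5495} - \frac{42634}{39915} = - \frac{33179887}{43866585}$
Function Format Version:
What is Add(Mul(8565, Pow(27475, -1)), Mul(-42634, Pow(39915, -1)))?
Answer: Rational(-33179887, 43866585) ≈ -0.75638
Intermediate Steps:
Add(Mul(8565, Pow(27475, -1)), Mul(-42634, Pow(39915, -1))) = Add(Mul(8565, Rational(1, 27475)), Mul(-42634, Rational(1, 39915))) = Add(Rational(1713, 5495), Rational(-42634, 39915)) = Rational(-33179887, 43866585)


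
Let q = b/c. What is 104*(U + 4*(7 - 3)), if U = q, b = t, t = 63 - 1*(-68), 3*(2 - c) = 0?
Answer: 8476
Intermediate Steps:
c = 2 (c = 2 - ⅓*0 = 2 + 0 = 2)
t = 131 (t = 63 + 68 = 131)
b = 131
q = 131/2 ≈ 65.500
U = 131/2 ≈ 65.500
104*(U + 4*(7 - 3)) = 104*(131/2 + 4*(7 - 3)) = 104*(131/2 + 4*4) = 104*(131/2 + 16) = 104*(163/2) = 8476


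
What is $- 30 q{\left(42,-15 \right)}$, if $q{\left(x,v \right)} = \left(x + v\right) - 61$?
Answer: $1020$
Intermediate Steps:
$q{\left(x,v \right)} = -61 + v + x$ ($q{\left(x,v \right)} = \left(v + x\right) - 61 = -61 + v + x$)
$- 30 q{\left(42,-15 \right)} = - 30 \left(-61 - 15 + 42\right) = \left(-30\right) \left(-34\right) = 1020$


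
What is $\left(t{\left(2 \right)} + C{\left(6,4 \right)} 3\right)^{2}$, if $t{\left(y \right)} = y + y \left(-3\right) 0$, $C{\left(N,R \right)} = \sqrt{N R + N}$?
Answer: $274 + 12 \sqrt{30} \approx 339.73$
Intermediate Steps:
$C{\left(N,R \right)} = \sqrt{N + N R}$
$t{\left(y \right)} = y$ ($t{\left(y \right)} = y + - 3 y 0 = y + 0 = y$)
$\left(t{\left(2 \right)} + C{\left(6,4 \right)} 3\right)^{2} = \left(2 + \sqrt{6 \left(1 + 4\right)} 3\right)^{2} = \left(2 + \sqrt{6 \cdot 5} \cdot 3\right)^{2} = \left(2 + \sqrt{30} \cdot 3\right)^{2} = \left(2 + 3 \sqrt{30}\right)^{2}$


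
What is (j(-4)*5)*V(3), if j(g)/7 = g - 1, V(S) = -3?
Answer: 525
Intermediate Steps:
j(g) = -7 + 7*g (j(g) = 7*(g - 1) = 7*(-1 + g) = -7 + 7*g)
(j(-4)*5)*V(3) = ((-7 + 7*(-4))*5)*(-3) = ((-7 - 28)*5)*(-3) = -35*5*(-3) = -175*(-3) = 525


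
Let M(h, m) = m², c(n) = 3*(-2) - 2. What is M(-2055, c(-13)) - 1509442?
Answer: -1509378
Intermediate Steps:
c(n) = -8 (c(n) = -6 - 2 = -8)
M(-2055, c(-13)) - 1509442 = (-8)² - 1509442 = 64 - 1509442 = -1509378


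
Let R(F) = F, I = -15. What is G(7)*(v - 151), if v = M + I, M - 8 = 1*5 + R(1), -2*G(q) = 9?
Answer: 684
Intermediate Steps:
G(q) = -9/2 (G(q) = -½*9 = -9/2)
M = 14 (M = 8 + (1*5 + 1) = 8 + (5 + 1) = 8 + 6 = 14)
v = -1 (v = 14 - 15 = -1)
G(7)*(v - 151) = -9*(-1 - 151)/2 = -9/2*(-152) = 684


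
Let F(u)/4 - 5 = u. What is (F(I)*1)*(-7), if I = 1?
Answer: -168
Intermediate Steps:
F(u) = 20 + 4*u
(F(I)*1)*(-7) = ((20 + 4*1)*1)*(-7) = ((20 + 4)*1)*(-7) = (24*1)*(-7) = 24*(-7) = -168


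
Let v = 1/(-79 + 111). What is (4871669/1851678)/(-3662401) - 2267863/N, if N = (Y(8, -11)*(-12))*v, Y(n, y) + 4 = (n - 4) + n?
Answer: 5126570350817507569/6781587358878 ≈ 7.5595e+5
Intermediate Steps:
Y(n, y) = -8 + 2*n (Y(n, y) = -4 + ((n - 4) + n) = -4 + ((-4 + n) + n) = -4 + (-4 + 2*n) = -8 + 2*n)
v = 1/32 ≈ 0.031250
N = -3 (N = ((-8 + 2*8)*(-12))*(1/32) = ((-8 + 16)*(-12))*(1/32) = (8*(-12))*(1/32) = -96*1/32 = -3)
(4871669/1851678)/(-3662401) - 2267863/N = (4871669/1851678)/(-3662401) - 2267863/(-3) = (4871669*(1/1851678))*(-1/3662401) - 2267863*(-⅓) = (4871669/1851678)*(-1/3662401) + 2267863/3 = -4871669/6781587358878 + 2267863/3 = 5126570350817507569/6781587358878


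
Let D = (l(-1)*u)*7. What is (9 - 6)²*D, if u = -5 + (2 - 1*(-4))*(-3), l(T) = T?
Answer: 1449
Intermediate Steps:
u = -23 (u = -5 + (2 + 4)*(-3) = -5 + 6*(-3) = -5 - 18 = -23)
D = 161 (D = -1*(-23)*7 = 23*7 = 161)
(9 - 6)²*D = (9 - 6)²*161 = 3²*161 = 9*161 = 1449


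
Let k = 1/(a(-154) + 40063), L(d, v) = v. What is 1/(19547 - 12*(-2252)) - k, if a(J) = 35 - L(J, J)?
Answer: -6319/1874575892 ≈ -3.3709e-6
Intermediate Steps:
a(J) = 35 - J
k = 1/40252 (k = 1/((35 - 1*(-154)) + 40063) = 1/((35 + 154) + 40063) = 1/(189 + 40063) = 1/40252 ≈ 2.4843e-5)
1/(19547 - 12*(-2252)) - k = 1/(19547 - 12*(-2252)) - 1*1/40252 = 1/(19547 + 27024) - 1/40252 = 1/46571 - 1/40252 = -6319/1874575892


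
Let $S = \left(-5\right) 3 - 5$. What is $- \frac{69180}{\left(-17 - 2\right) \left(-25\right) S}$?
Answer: $\frac{3459}{475} \approx 7.2821$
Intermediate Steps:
$S = -20$ ($S = -15 - 5 = -20$)
$- \frac{69180}{\left(-17 - 2\right) \left(-25\right) S} = - \frac{69180}{\left(-17 - 2\right) \left(-25\right) \left(-20\right)} = - \frac{69180}{\left(-19\right) \left(-25\right) \left(-20\right)} = - \frac{69180}{475 \left(-20\right)} = - \frac{69180}{-9500} = \left(-69180\right) \left(- \frac{1}{9500}\right) = \frac{3459}{475}$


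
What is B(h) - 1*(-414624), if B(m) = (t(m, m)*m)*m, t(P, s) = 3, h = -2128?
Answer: 13999776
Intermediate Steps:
B(m) = 3*m² (B(m) = (3*m)*m = 3*m²)
B(h) - 1*(-414624) = 3*(-2128)² - 1*(-414624) = 3*4528384 + 414624 = 13585152 + 414624 = 13999776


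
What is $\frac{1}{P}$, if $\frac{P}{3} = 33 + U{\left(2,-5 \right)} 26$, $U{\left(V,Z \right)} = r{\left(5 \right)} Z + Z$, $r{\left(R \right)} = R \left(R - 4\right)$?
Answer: $- \frac{1}{2241} \approx -0.00044623$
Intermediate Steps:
$r{\left(R \right)} = R \left(-4 + R\right)$
$U{\left(V,Z \right)} = 6 Z$ ($U{\left(V,Z \right)} = 5 \left(-4 + 5\right) Z + Z = 5 \cdot 1 Z + Z = 5 Z + Z = 6 Z$)
$P = -2241$ ($P = 3 \left(33 + 6 \left(-5\right) 26\right) = 3 \left(33 - 780\right) = 3 \left(-747\right) = -2241$)
$\frac{1}{P} = \frac{1}{-2241} = - \frac{1}{2241}$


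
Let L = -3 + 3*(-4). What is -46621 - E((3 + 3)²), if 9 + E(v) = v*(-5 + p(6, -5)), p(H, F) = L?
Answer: -45892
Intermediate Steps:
L = -15 (L = -3 - 12 = -15)
p(H, F) = -15
E(v) = -9 - 20*v (E(v) = -9 + v*(-5 - 15) = -9 + v*(-20) = -9 - 20*v)
-46621 - E((3 + 3)²) = -46621 - (-9 - 20*(3 + 3)²) = -46621 - (-9 - 20*6²) = -46621 - (-9 - 20*36) = -46621 - (-9 - 720) = -46621 - 1*(-729) = -46621 + 729 = -45892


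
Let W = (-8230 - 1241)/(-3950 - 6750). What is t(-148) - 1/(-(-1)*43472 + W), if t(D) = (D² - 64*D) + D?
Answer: 14526012440888/465159871 ≈ 31228.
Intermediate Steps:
t(D) = D² - 63*D
W = 9471/10700 (W = -9471/(-10700) = -9471*(-1/10700) = 9471/10700 ≈ 0.88514)
t(-148) - 1/(-(-1)*43472 + W) = -148*(-63 - 148) - 1/(-(-1)*43472 + 9471/10700) = -148*(-211) - 1/(-1*(-43472) + 9471/10700) = 31228 - 1/(43472 + 9471/10700) = 31228 - 1/465159871/10700 = 31228 - 1*10700/465159871 = 31228 - 10700/465159871 = 14526012440888/465159871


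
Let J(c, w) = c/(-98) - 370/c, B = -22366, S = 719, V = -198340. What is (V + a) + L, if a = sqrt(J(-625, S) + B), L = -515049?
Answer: -713389 + I*sqrt(2738981230)/350 ≈ -7.1339e+5 + 149.53*I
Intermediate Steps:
J(c, w) = -370/c - c/98 (J(c, w) = c*(-1/98) - 370/c = -c/98 - 370/c = -370/c - c/98)
a = I*sqrt(2738981230)/350 (a = sqrt((-370/(-625) - 1/98*(-625)) - 22366) = sqrt((-370*(-1/625) + 625/98) - 22366) = sqrt((74/125 + 625/98) - 22366) = sqrt(85377/12250 - 22366) = sqrt(-273898123/12250) = I*sqrt(2738981230)/350 ≈ 149.53*I)
(V + a) + L = (-198340 + I*sqrt(2738981230)/350) - 515049 = -713389 + I*sqrt(2738981230)/350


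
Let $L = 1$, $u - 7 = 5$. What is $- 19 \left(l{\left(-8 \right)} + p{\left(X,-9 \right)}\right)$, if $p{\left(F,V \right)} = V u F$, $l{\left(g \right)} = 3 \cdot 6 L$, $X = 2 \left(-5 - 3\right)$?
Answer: $-33174$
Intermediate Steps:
$u = 12$ ($u = 7 + 5 = 12$)
$X = -16$ ($X = 2 \left(-8\right) = -16$)
$l{\left(g \right)} = 18$ ($l{\left(g \right)} = 3 \cdot 6 \cdot 1 = 18 \cdot 1 = 18$)
$p{\left(F,V \right)} = 12 F V$ ($p{\left(F,V \right)} = V 12 F = 12 V F = 12 F V$)
$- 19 \left(l{\left(-8 \right)} + p{\left(X,-9 \right)}\right) = - 19 \left(18 + 12 \left(-16\right) \left(-9\right)\right) = - 19 \left(18 + 1728\right) = \left(-19\right) 1746 = -33174$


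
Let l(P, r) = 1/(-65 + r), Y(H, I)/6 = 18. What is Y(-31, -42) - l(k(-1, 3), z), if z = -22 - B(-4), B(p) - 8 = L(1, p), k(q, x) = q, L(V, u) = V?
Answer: 10369/96 ≈ 108.01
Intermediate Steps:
B(p) = 9 (B(p) = 8 + 1 = 9)
Y(H, I) = 108 (Y(H, I) = 6*18 = 108)
z = -31 (z = -22 - 1*9 = -22 - 9 = -31)
Y(-31, -42) - l(k(-1, 3), z) = 108 - 1/(-65 - 31) = 108 - 1/(-96) = 108 - 1*(-1/96) = 108 + 1/96 = 10369/96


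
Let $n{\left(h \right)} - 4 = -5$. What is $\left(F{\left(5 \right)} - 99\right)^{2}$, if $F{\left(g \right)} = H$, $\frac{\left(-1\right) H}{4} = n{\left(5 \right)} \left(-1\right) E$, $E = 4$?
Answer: $13225$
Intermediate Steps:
$n{\left(h \right)} = -1$ ($n{\left(h \right)} = 4 - 5 = -1$)
$H = -16$ ($H = - 4 \left(-1\right) \left(-1\right) 4 = - 4 \cdot 1 \cdot 4 = \left(-4\right) 4 = -16$)
$F{\left(g \right)} = -16$
$\left(F{\left(5 \right)} - 99\right)^{2} = \left(-16 - 99\right)^{2} = \left(-115\right)^{2} = 13225$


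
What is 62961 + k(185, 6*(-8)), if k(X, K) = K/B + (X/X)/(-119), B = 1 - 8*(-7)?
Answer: 142352898/2261 ≈ 62960.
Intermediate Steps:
B = 57 (B = 1 + 56 = 57)
k(X, K) = -1/119 + K/57 (k(X, K) = K/57 + (X/X)/(-119) = K*(1/57) + 1*(-1/119) = K/57 - 1/119 = -1/119 + K/57)
62961 + k(185, 6*(-8)) = 62961 + (-1/119 + (6*(-8))/57) = 62961 + (-1/119 + (1/57)*(-48)) = 62961 + (-1/119 - 16/19) = 62961 - 1923/2261 = 142352898/2261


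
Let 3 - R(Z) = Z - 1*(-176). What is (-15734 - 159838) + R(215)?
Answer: -175960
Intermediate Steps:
R(Z) = -173 - Z (R(Z) = 3 - (Z - 1*(-176)) = 3 - (Z + 176) = 3 - (176 + Z) = 3 + (-176 - Z) = -173 - Z)
(-15734 - 159838) + R(215) = (-15734 - 159838) + (-173 - 1*215) = -175572 + (-173 - 215) = -175572 - 388 = -175960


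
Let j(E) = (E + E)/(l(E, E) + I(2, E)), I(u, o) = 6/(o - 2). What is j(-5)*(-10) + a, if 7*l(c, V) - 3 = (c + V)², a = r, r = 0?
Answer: 700/97 ≈ 7.2165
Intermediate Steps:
a = 0
l(c, V) = 3/7 + (V + c)²/7 (l(c, V) = 3/7 + (c + V)²/7 = 3/7 + (V + c)²/7)
I(u, o) = 6/(-2 + o)
j(E) = 2*E/(3/7 + 6/(-2 + E) + 4*E²/7) (j(E) = (E + E)/((3/7 + (E + E)²/7) + 6/(-2 + E)) = (2*E)/((3/7 + (2*E)²/7) + 6/(-2 + E)) = (2*E)/((3/7 + (4*E²)/7) + 6/(-2 + E)) = (2*E)/((3/7 + 4*E²/7) + 6/(-2 + E)) = (2*E)/(3/7 + 6/(-2 + E) + 4*E²/7) = 2*E/(3/7 + 6/(-2 + E) + 4*E²/7))
j(-5)*(-10) + a = (14*(-5)*(-2 - 5)/(42 + (-2 - 5)*(3 + 4*(-5)²)))*(-10) + 0 = (14*(-5)*(-7)/(42 - 7*(3 + 4*25)))*(-10) + 0 = (14*(-5)*(-7)/(42 - 7*(3 + 100)))*(-10) + 0 = (14*(-5)*(-7)/(42 - 7*103))*(-10) + 0 = (14*(-5)*(-7)/(42 - 721))*(-10) + 0 = (14*(-5)*(-7)/(-679))*(-10) + 0 = (14*(-5)*(-1/679)*(-7))*(-10) + 0 = -70/97*(-10) + 0 = 700/97 + 0 = 700/97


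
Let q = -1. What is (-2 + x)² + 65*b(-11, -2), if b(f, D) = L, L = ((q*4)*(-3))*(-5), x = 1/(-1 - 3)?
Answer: -62319/16 ≈ -3894.9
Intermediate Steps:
x = -¼ (x = 1/(-4) = -¼ ≈ -0.25000)
L = -60 (L = (-1*4*(-3))*(-5) = -4*(-3)*(-5) = 12*(-5) = -60)
b(f, D) = -60
(-2 + x)² + 65*b(-11, -2) = (-2 - ¼)² + 65*(-60) = (-9/4)² - 3900 = 81/16 - 3900 = -62319/16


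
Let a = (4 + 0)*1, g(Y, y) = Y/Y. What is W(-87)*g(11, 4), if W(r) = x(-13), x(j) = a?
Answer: 4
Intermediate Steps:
g(Y, y) = 1
a = 4 (a = 4*1 = 4)
x(j) = 4
W(r) = 4
W(-87)*g(11, 4) = 4*1 = 4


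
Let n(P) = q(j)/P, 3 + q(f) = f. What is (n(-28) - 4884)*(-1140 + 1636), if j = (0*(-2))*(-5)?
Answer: -16956876/7 ≈ -2.4224e+6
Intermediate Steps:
j = 0 (j = 0*(-5) = 0)
q(f) = -3 + f
n(P) = -3/P (n(P) = (-3 + 0)/P = -3/P)
(n(-28) - 4884)*(-1140 + 1636) = (-3/(-28) - 4884)*(-1140 + 1636) = (-3*(-1/28) - 4884)*496 = (3/28 - 4884)*496 = -136749/28*496 = -16956876/7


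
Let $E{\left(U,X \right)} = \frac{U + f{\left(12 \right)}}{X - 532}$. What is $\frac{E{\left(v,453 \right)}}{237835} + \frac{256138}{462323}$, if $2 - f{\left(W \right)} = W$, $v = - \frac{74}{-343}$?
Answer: $\frac{1650712347145298}{2979493738333385} \approx 0.55402$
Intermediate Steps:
$v = \frac{74}{343}$ ($v = \left(-74\right) \left(- \frac{1}{343}\right) = \frac{74}{343} \approx 0.21574$)
$f{\left(W \right)} = 2 - W$
$E{\left(U,X \right)} = \frac{-10 + U}{-532 + X}$ ($E{\left(U,X \right)} = \frac{U + \left(2 - 12\right)}{X - 532} = \frac{U + \left(2 - 12\right)}{-532 + X} = \frac{U - 10}{-532 + X} = \frac{-10 + U}{-532 + X}$)
$\frac{E{\left(v,453 \right)}}{237835} + \frac{256138}{462323} = \frac{\frac{1}{-532 + 453} \left(-10 + \frac{74}{343}\right)}{237835} + \frac{256138}{462323} = \frac{1}{-79} \left(- \frac{3356}{343}\right) \frac{1}{237835} + 256138 \cdot \frac{1}{462323} = \left(- \frac{1}{79}\right) \left(- \frac{3356}{343}\right) \frac{1}{237835} + \frac{256138}{462323} = \frac{3356}{27097} \cdot \frac{1}{237835} + \frac{256138}{462323} = \frac{3356}{6444614995} + \frac{256138}{462323} = \frac{1650712347145298}{2979493738333385}$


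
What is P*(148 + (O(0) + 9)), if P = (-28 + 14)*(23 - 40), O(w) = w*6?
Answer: 37366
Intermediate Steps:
O(w) = 6*w
P = 238 (P = -14*(-17) = 238)
P*(148 + (O(0) + 9)) = 238*(148 + (6*0 + 9)) = 238*(148 + (0 + 9)) = 238*(148 + 9) = 238*157 = 37366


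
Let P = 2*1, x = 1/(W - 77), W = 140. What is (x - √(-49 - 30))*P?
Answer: 2/63 - 2*I*√79 ≈ 0.031746 - 17.776*I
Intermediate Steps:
x = 1/63 (x = 1/(140 - 77) = 1/63 ≈ 0.015873)
P = 2
(x - √(-49 - 30))*P = (1/63 - √(-49 - 30))*2 = (1/63 - √(-79))*2 = (1/63 - I*√79)*2 = 2/63 - 2*I*√79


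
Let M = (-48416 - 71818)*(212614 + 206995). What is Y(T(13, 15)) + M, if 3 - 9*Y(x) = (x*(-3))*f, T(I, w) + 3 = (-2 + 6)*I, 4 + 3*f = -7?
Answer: -454061417090/9 ≈ -5.0451e+10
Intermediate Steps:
f = -11/3 (f = -4/3 + (⅓)*(-7) = -4/3 - 7/3 = -11/3 ≈ -3.6667)
T(I, w) = -3 + 4*I (T(I, w) = -3 + (-2 + 6)*I = -3 + 4*I)
Y(x) = ⅓ - 11*x/9 (Y(x) = ⅓ - x*(-3)*(-11)/(9*3) = ⅓ - (-3*x)*(-11)/(9*3) = ⅓ - 11*x/9)
M = -50451268506 (M = -120234*419609 = -50451268506)
Y(T(13, 15)) + M = (⅓ - 11*(-3 + 4*13)/9) - 50451268506 = (⅓ - 11*(-3 + 52)/9) - 50451268506 = (⅓ - 11/9*49) - 50451268506 = (⅓ - 539/9) - 50451268506 = -536/9 - 50451268506 = -454061417090/9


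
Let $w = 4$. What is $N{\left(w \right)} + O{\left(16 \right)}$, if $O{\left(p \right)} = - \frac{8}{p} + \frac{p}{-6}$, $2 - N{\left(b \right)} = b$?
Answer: $- \frac{31}{6} \approx -5.1667$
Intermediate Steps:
$N{\left(b \right)} = 2 - b$
$O{\left(p \right)} = - \frac{8}{p} - \frac{p}{6}$ ($O{\left(p \right)} = - \frac{8}{p} + p \left(- \frac{1}{6}\right) = - \frac{8}{p} - \frac{p}{6}$)
$N{\left(w \right)} + O{\left(16 \right)} = \left(2 - 4\right) - \left(\frac{8}{3} + \frac{8}{16}\right) = \left(2 - 4\right) - \frac{19}{6} = -2 - \frac{19}{6} = - \frac{31}{6}$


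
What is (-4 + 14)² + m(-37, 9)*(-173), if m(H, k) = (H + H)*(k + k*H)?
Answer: -4147748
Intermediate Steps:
m(H, k) = 2*H*(k + H*k) (m(H, k) = (2*H)*(k + H*k) = 2*H*(k + H*k))
(-4 + 14)² + m(-37, 9)*(-173) = (-4 + 14)² + (2*(-37)*9*(1 - 37))*(-173) = 10² + (2*(-37)*9*(-36))*(-173) = 100 + 23976*(-173) = 100 - 4147848 = -4147748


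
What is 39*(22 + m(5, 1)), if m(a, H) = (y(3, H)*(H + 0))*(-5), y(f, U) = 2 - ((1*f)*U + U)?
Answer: 1248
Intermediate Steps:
y(f, U) = 2 - U - U*f (y(f, U) = 2 - (f*U + U) = 2 - (U*f + U) = 2 - (U + U*f) = 2 + (-U - U*f) = 2 - U - U*f)
m(a, H) = -5*H*(2 - 4*H) (m(a, H) = ((2 - H - 1*H*3)*(H + 0))*(-5) = ((2 - H - 3*H)*H)*(-5) = ((2 - 4*H)*H)*(-5) = (H*(2 - 4*H))*(-5) = -5*H*(2 - 4*H))
39*(22 + m(5, 1)) = 39*(22 + 10*1*(-1 + 2*1)) = 39*(22 + 10*1*(-1 + 2)) = 39*(22 + 10*1*1) = 39*(22 + 10) = 39*32 = 1248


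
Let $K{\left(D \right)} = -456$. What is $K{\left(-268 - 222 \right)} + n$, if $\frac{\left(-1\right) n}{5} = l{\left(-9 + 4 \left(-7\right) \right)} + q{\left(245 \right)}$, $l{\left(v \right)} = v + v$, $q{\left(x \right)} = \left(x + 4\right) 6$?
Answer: $-7556$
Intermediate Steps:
$q{\left(x \right)} = 24 + 6 x$ ($q{\left(x \right)} = \left(4 + x\right) 6 = 24 + 6 x$)
$l{\left(v \right)} = 2 v$
$n = -7100$ ($n = - 5 \left(2 \left(-9 + 4 \left(-7\right)\right) + \left(24 + 6 \cdot 245\right)\right) = - 5 \left(2 \left(-9 - 28\right) + \left(24 + 1470\right)\right) = - 5 \left(2 \left(-37\right) + 1494\right) = - 5 \left(-74 + 1494\right) = \left(-5\right) 1420 = -7100$)
$K{\left(-268 - 222 \right)} + n = -456 - 7100 = -7556$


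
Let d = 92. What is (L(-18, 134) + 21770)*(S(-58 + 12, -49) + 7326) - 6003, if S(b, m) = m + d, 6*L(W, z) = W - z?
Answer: 480691337/3 ≈ 1.6023e+8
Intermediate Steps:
L(W, z) = -z/6 + W/6 (L(W, z) = (W - z)/6 = -z/6 + W/6)
S(b, m) = 92 + m (S(b, m) = m + 92 = 92 + m)
(L(-18, 134) + 21770)*(S(-58 + 12, -49) + 7326) - 6003 = ((-⅙*134 + (⅙)*(-18)) + 21770)*((92 - 49) + 7326) - 6003 = ((-67/3 - 3) + 21770)*(43 + 7326) - 6003 = (-76/3 + 21770)*7369 - 6003 = (65234/3)*7369 - 6003 = 480709346/3 - 6003 = 480691337/3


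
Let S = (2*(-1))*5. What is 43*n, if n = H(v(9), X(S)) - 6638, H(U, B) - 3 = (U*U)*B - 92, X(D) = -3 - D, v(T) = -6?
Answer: -278425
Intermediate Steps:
S = -10 (S = -2*5 = -10)
H(U, B) = -89 + B*U**2 (H(U, B) = 3 + ((U*U)*B - 92) = 3 + (U**2*B - 92) = 3 + (B*U**2 - 92) = 3 + (-92 + B*U**2) = -89 + B*U**2)
n = -6475 (n = (-89 + (-3 - 1*(-10))*(-6)**2) - 6638 = (-89 + (-3 + 10)*36) - 6638 = (-89 + 7*36) - 6638 = (-89 + 252) - 6638 = 163 - 6638 = -6475)
43*n = 43*(-6475) = -278425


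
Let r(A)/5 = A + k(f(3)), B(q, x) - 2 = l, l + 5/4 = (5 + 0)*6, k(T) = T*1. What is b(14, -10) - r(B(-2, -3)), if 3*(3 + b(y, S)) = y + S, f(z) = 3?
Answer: -2045/12 ≈ -170.42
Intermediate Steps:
k(T) = T
b(y, S) = -3 + S/3 + y/3 (b(y, S) = -3 + (y + S)/3 = -3 + (S + y)/3 = -3 + (S/3 + y/3) = -3 + S/3 + y/3)
l = 115/4 (l = -5/4 + (5 + 0)*6 = -5/4 + 5*6 = -5/4 + 30 = 115/4 ≈ 28.750)
B(q, x) = 123/4 (B(q, x) = 2 + 115/4 = 123/4)
r(A) = 15 + 5*A (r(A) = 5*(A + 3) = 5*(3 + A) = 15 + 5*A)
b(14, -10) - r(B(-2, -3)) = (-3 + (⅓)*(-10) + (⅓)*14) - (15 + 5*(123/4)) = (-3 - 10/3 + 14/3) - (15 + 615/4) = -5/3 - 1*675/4 = -5/3 - 675/4 = -2045/12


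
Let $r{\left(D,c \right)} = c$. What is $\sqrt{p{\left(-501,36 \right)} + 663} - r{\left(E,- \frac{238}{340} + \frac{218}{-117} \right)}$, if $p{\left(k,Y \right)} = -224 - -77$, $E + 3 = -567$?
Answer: $\frac{2999}{1170} + 2 \sqrt{129} \approx 25.279$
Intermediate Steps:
$E = -570$ ($E = -3 - 567 = -570$)
$p{\left(k,Y \right)} = -147$ ($p{\left(k,Y \right)} = -224 + 77 = -147$)
$\sqrt{p{\left(-501,36 \right)} + 663} - r{\left(E,- \frac{238}{340} + \frac{218}{-117} \right)} = \sqrt{-147 + 663} - \left(- \frac{238}{340} + \frac{218}{-117}\right) = \sqrt{516} - \left(\left(-238\right) \frac{1}{340} + 218 \left(- \frac{1}{117}\right)\right) = 2 \sqrt{129} - \left(- \frac{7}{10} - \frac{218}{117}\right) = 2 \sqrt{129} - - \frac{2999}{1170} = 2 \sqrt{129} + \frac{2999}{1170} = \frac{2999}{1170} + 2 \sqrt{129}$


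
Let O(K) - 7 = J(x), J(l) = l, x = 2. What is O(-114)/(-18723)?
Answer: -3/6241 ≈ -0.00048069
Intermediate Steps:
O(K) = 9 (O(K) = 7 + 2 = 9)
O(-114)/(-18723) = 9/(-18723) = 9*(-1/18723) = -3/6241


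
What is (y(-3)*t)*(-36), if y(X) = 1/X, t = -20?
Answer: -240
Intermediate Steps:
(y(-3)*t)*(-36) = (-20/(-3))*(-36) = -⅓*(-20)*(-36) = (20/3)*(-36) = -240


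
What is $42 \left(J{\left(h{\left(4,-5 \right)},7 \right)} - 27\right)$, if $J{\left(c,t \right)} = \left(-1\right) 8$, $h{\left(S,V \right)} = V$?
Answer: $-1470$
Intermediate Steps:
$J{\left(c,t \right)} = -8$
$42 \left(J{\left(h{\left(4,-5 \right)},7 \right)} - 27\right) = 42 \left(-8 - 27\right) = 42 \left(-35\right) = -1470$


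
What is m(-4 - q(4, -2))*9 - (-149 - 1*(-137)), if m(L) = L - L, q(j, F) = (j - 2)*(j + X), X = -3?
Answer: 12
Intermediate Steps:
q(j, F) = (-3 + j)*(-2 + j) (q(j, F) = (j - 2)*(j - 3) = (-2 + j)*(-3 + j) = (-3 + j)*(-2 + j))
m(L) = 0
m(-4 - q(4, -2))*9 - (-149 - 1*(-137)) = 0*9 - (-149 - 1*(-137)) = 0 - (-149 + 137) = 0 - 1*(-12) = 0 + 12 = 12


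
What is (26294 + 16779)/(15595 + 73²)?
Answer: 43073/20924 ≈ 2.0585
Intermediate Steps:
(26294 + 16779)/(15595 + 73²) = 43073/(15595 + 5329) = 43073/20924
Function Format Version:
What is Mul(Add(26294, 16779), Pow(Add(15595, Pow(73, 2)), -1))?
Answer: Rational(43073, 20924) ≈ 2.0585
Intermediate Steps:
Mul(Add(26294, 16779), Pow(Add(15595, Pow(73, 2)), -1)) = Mul(43073, Pow(Add(15595, 5329), -1)) = Mul(43073, Pow(20924, -1)) = Mul(43073, Rational(1, 20924)) = Rational(43073, 20924)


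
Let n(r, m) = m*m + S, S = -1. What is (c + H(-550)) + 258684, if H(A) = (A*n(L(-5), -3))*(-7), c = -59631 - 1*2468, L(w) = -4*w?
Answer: 227385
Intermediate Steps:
n(r, m) = -1 + m² (n(r, m) = m*m - 1 = m² - 1 = -1 + m²)
c = -62099 (c = -59631 - 2468 = -62099)
H(A) = -56*A (H(A) = (A*(-1 + (-3)²))*(-7) = (A*(-1 + 9))*(-7) = (A*8)*(-7) = (8*A)*(-7) = -56*A)
(c + H(-550)) + 258684 = (-62099 - 56*(-550)) + 258684 = (-62099 + 30800) + 258684 = -31299 + 258684 = 227385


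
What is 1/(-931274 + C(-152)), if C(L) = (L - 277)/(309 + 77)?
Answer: -386/359472193 ≈ -1.0738e-6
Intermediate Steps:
C(L) = -277/386 + L/386 (C(L) = (-277 + L)/386 = (-277 + L)*(1/386) = -277/386 + L/386)
1/(-931274 + C(-152)) = 1/(-931274 + (-277/386 + (1/386)*(-152))) = 1/(-931274 + (-277/386 - 76/193)) = 1/(-931274 - 429/386) = 1/(-359472193/386) = -386/359472193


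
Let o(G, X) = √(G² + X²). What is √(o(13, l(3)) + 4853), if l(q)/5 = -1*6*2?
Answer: √(4853 + √3769) ≈ 70.103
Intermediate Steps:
l(q) = -60 (l(q) = 5*(-1*6*2) = 5*(-6*2) = 5*(-12) = -60)
√(o(13, l(3)) + 4853) = √(√(13² + (-60)²) + 4853) = √(√(169 + 3600) + 4853) = √(√3769 + 4853) = √(4853 + √3769)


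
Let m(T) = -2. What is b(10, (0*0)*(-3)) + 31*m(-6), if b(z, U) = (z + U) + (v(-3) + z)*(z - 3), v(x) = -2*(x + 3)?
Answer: 18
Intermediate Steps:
v(x) = -6 - 2*x (v(x) = -2*(3 + x) = -6 - 2*x)
b(z, U) = U + z + z*(-3 + z) (b(z, U) = (z + U) + ((-6 - 2*(-3)) + z)*(z - 3) = (U + z) + ((-6 + 6) + z)*(-3 + z) = (U + z) + (0 + z)*(-3 + z) = (U + z) + z*(-3 + z) = U + z + z*(-3 + z))
b(10, (0*0)*(-3)) + 31*m(-6) = ((0*0)*(-3) + 10**2 - 2*10) + 31*(-2) = (0*(-3) + 100 - 20) - 62 = (0 + 100 - 20) - 62 = 80 - 62 = 18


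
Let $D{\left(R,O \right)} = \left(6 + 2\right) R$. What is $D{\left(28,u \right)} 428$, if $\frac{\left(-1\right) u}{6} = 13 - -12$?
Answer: $95872$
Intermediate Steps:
$u = -150$ ($u = - 6 \left(13 - -12\right) = - 6 \left(13 + 12\right) = \left(-6\right) 25 = -150$)
$D{\left(R,O \right)} = 8 R$
$D{\left(28,u \right)} 428 = 8 \cdot 28 \cdot 428 = 224 \cdot 428 = 95872$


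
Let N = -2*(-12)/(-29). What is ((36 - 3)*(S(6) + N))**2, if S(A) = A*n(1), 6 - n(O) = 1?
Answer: 779414724/841 ≈ 9.2677e+5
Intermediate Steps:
n(O) = 5 (n(O) = 6 - 1*1 = 6 - 1 = 5)
S(A) = 5*A (S(A) = A*5 = 5*A)
N = -24/29 (N = 24*(-1/29) = -24/29 ≈ -0.82759)
((36 - 3)*(S(6) + N))**2 = ((36 - 3)*(5*6 - 24/29))**2 = (33*(30 - 24/29))**2 = (33*(846/29))**2 = (27918/29)**2 = 779414724/841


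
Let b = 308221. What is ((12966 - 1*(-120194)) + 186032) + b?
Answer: 627413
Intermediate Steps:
((12966 - 1*(-120194)) + 186032) + b = ((12966 - 1*(-120194)) + 186032) + 308221 = ((12966 + 120194) + 186032) + 308221 = (133160 + 186032) + 308221 = 319192 + 308221 = 627413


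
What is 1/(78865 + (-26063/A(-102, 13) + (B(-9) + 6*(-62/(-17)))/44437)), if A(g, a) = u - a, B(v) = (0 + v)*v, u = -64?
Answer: 58168033/4607110803245 ≈ 1.2626e-5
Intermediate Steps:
B(v) = v**2 (B(v) = v*v = v**2)
A(g, a) = -64 - a
1/(78865 + (-26063/A(-102, 13) + (B(-9) + 6*(-62/(-17)))/44437)) = 1/(78865 + (-26063/(-64 - 1*13) + ((-9)**2 + 6*(-62/(-17)))/44437)) = 1/(78865 + (-26063/(-64 - 13) + (81 + 6*(-62*(-1/17)))*(1/44437))) = 1/(78865 + (-26063/(-77) + (81 + 6*(62/17))*(1/44437))) = 1/(78865 + (-26063*(-1/77) + (81 + 372/17)*(1/44437))) = 1/(78865 + (26063/77 + (1749/17)*(1/44437))) = 1/(78865 + (26063/77 + 1749/755429)) = 1/(78865 + 19688880700/58168033) = 1/(4607110803245/58168033) = 58168033/4607110803245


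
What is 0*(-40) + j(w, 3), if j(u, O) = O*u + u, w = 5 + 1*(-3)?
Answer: 8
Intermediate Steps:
w = 2 (w = 5 - 3 = 2)
j(u, O) = u + O*u
0*(-40) + j(w, 3) = 0*(-40) + 2*(1 + 3) = 0 + 2*4 = 0 + 8 = 8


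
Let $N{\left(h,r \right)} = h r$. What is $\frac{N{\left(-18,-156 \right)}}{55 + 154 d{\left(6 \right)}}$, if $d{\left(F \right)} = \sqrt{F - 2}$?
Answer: $\frac{936}{121} \approx 7.7355$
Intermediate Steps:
$d{\left(F \right)} = \sqrt{-2 + F}$
$\frac{N{\left(-18,-156 \right)}}{55 + 154 d{\left(6 \right)}} = \frac{\left(-18\right) \left(-156\right)}{55 + 154 \sqrt{-2 + 6}} = \frac{2808}{55 + 154 \sqrt{4}} = \frac{2808}{55 + 154 \cdot 2} = \frac{2808}{55 + 308} = \frac{2808}{363} = 2808 \cdot \frac{1}{363} = \frac{936}{121}$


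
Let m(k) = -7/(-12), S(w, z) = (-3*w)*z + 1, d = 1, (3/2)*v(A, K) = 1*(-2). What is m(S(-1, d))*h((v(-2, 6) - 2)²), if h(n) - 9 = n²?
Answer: 75103/972 ≈ 77.266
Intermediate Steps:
v(A, K) = -4/3 (v(A, K) = 2*(1*(-2))/3 = (⅔)*(-2) = -4/3)
h(n) = 9 + n²
S(w, z) = 1 - 3*w*z (S(w, z) = -3*w*z + 1 = 1 - 3*w*z)
m(k) = 7/12 (m(k) = -7*(-1/12) = 7/12)
m(S(-1, d))*h((v(-2, 6) - 2)²) = 7*(9 + ((-4/3 - 2)²)²)/12 = 7*(9 + ((-10/3)²)²)/12 = 7*(9 + (100/9)²)/12 = 7*(9 + 10000/81)/12 = (7/12)*(10729/81) = 75103/972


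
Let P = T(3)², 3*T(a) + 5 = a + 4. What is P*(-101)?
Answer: -404/9 ≈ -44.889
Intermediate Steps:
T(a) = -⅓ + a/3 (T(a) = -5/3 + (a + 4)/3 = -5/3 + (4 + a)/3 = -5/3 + (4/3 + a/3) = -⅓ + a/3)
P = 4/9 (P = (-⅓ + (⅓)*3)² = (-⅓ + 1)² = (⅔)² = 4/9 ≈ 0.44444)
P*(-101) = (4/9)*(-101) = -404/9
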